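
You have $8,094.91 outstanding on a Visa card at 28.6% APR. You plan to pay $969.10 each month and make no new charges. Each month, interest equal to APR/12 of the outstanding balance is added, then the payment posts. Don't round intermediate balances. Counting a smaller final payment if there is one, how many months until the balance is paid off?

Monthly rate r = 28.6%/12 = 2.38333% = 0.0238333.
Recurrence: B ← B·(1+r) − $969.10.
Month 1: interest $192.93; balance after payment $7,318.74.
Month 2: interest $174.43; balance after payment $6,524.07.
Closed form: n = −ln(1 − rB₀/P)/ln(1+r) = −ln(0.80092)/ln(1.02383) ≈ 9.425, so the balance reaches zero during payment 10.

10 months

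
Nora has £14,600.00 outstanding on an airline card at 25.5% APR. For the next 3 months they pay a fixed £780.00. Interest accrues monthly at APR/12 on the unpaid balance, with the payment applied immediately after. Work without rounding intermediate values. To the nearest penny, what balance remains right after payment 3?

Monthly rate r = 25.5%/12 = 2.125% = 0.02125.
Each month: B ← B·(1+r) − £780.00.
Month 1: interest £310.25; balance after payment £14,130.25.
Month 2: interest £300.27; balance after payment £13,650.52.
Month 3: interest £290.07; balance after payment £13,160.59.

£13,160.59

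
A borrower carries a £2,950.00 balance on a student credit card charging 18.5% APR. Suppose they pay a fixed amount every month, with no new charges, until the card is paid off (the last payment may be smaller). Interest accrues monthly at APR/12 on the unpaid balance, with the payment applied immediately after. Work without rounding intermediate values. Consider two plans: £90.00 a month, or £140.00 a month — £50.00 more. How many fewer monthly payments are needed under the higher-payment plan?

21 fewer payments

Monthly rate r = 18.5%/12 = 1.54167% = 0.0154167.
At £90.00/mo: n = ⌈−ln(1 − rB₀/P)/ln(1+r)⌉ = 47 payments (last £0.57); total interest = total paid − £2,950.00 = £1,190.57.
At £140.00/mo: 26 payments (last £94.91); total interest £644.91.
Payments saved = 47 − 26 = 21.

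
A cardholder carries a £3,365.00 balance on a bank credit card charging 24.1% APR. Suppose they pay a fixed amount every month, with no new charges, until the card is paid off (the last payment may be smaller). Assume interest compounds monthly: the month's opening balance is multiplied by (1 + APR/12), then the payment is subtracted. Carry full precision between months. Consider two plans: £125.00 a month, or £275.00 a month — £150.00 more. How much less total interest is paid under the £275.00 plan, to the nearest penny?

£989.62

Monthly rate r = 24.1%/12 = 2.00833% = 0.0200833.
At £125.00/mo: n = ⌈−ln(1 − rB₀/P)/ln(1+r)⌉ = 40 payments (last £15.47); total interest = total paid − £3,365.00 = £1,525.47.
At £275.00/mo: 15 payments (last £50.85); total interest £535.85.
Interest saved = £1,525.47 − £535.85 = £989.62.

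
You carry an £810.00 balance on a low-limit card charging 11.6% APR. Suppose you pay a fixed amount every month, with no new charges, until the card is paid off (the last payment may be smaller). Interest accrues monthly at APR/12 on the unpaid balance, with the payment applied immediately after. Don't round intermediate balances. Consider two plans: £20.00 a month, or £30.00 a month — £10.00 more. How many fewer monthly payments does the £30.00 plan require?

Monthly rate r = 11.6%/12 = 0.966667% = 0.00966667.
At £20.00/mo: n = ⌈−ln(1 − rB₀/P)/ln(1+r)⌉ = 52 payments (last £12.76); total interest = total paid − £810.00 = £222.76.
At £30.00/mo: 32 payments (last £13.23); total interest £133.23.
Payments saved = 52 − 32 = 20.

20 fewer payments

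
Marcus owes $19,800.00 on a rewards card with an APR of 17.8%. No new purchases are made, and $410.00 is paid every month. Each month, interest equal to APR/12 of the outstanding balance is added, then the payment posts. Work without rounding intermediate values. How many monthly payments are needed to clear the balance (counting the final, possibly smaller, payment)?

86 months

Monthly rate r = 17.8%/12 = 1.48333% = 0.0148333.
Recurrence: B ← B·(1+r) − $410.00.
Month 1: interest $293.70; balance after payment $19,683.70.
Month 2: interest $291.97; balance after payment $19,565.67.
Closed form: n = −ln(1 − rB₀/P)/ln(1+r) = −ln(0.28366)/ln(1.01483) ≈ 85.571, so the balance reaches zero during payment 86.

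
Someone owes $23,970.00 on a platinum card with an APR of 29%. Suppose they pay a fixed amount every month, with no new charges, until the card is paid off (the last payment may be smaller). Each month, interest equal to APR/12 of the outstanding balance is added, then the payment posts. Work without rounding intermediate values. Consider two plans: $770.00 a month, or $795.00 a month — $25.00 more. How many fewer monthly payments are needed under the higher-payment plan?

Monthly rate r = 29%/12 = 2.41667% = 0.0241667.
At $770.00/mo: n = ⌈−ln(1 − rB₀/P)/ln(1+r)⌉ = 59 payments (last $342.78); total interest = total paid − $23,970.00 = $21,032.78.
At $795.00/mo: 55 payments (last $496.85); total interest $19,456.85.
Payments saved = 59 − 55 = 4.

4 fewer payments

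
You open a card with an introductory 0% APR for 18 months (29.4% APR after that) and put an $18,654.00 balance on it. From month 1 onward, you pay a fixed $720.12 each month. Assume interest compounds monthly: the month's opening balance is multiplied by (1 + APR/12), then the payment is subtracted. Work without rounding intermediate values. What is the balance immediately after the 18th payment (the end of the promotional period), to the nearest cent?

Promo months 1–18 at r₀ = 0%/12 = 0; months 19+ at r₁ = 29.4%/12 = 0.0245.
After month 18 (no interest yet): B = $18,654.00 − 18·$720.12 = $5,691.84.

$5,691.84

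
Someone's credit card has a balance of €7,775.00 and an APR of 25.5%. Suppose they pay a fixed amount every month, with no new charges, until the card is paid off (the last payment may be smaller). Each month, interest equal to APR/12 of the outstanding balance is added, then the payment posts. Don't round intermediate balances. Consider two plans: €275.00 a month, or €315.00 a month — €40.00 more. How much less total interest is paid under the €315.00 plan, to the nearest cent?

€872.90

Monthly rate r = 25.5%/12 = 2.125% = 0.02125.
At €275.00/mo: n = ⌈−ln(1 − rB₀/P)/ln(1+r)⌉ = 44 payments (last €185.10); total interest = total paid − €7,775.00 = €4,235.10.
At €315.00/mo: 36 payments (last €112.20); total interest €3,362.20.
Interest saved = €4,235.10 − €3,362.20 = €872.90.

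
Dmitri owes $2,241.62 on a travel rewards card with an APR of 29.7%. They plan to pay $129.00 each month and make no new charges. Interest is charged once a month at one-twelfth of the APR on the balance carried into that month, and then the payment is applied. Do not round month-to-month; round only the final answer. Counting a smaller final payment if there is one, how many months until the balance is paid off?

23 months

Monthly rate r = 29.7%/12 = 2.475% = 0.02475.
Recurrence: B ← B·(1+r) − $129.00.
Month 1: interest $55.48; balance after payment $2,168.10.
Month 2: interest $53.66; balance after payment $2,092.76.
Closed form: n = −ln(1 − rB₀/P)/ln(1+r) = −ln(0.56992)/ln(1.02475) ≈ 22.997, so the balance reaches zero during payment 23.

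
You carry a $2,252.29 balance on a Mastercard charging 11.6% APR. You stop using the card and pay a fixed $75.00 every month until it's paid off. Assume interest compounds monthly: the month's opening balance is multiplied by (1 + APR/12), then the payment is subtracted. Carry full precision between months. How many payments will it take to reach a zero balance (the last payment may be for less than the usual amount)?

Monthly rate r = 11.6%/12 = 0.966667% = 0.00966667.
Recurrence: B ← B·(1+r) − $75.00.
Month 1: interest $21.77; balance after payment $2,199.06.
Month 2: interest $21.26; balance after payment $2,145.32.
Closed form: n = −ln(1 − rB₀/P)/ln(1+r) = −ln(0.7097)/ln(1.00967) ≈ 35.644, so the balance reaches zero during payment 36.

36 payments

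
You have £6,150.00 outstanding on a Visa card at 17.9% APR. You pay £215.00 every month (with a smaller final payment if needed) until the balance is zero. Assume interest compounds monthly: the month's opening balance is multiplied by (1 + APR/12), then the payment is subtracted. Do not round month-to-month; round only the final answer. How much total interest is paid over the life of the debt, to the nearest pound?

Monthly rate r = 17.9%/12 = 1.49167% = 0.0149167.
Payoff takes n = ⌈−ln(1 − rB₀/P)/ln(1+r)⌉ = ⌈37.573⌉ = 38 payments; the last is £123.54.
Total paid = 37·£215.00 + £123.54 = £8,078.54.
Total interest = total paid − principal = £8,078.54 − £6,150.00 = £1,928.54.

£1,929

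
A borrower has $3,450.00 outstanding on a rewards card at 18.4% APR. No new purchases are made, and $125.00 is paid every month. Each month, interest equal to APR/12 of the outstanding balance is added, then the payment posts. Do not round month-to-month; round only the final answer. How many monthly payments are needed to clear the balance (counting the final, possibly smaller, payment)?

37 months

Monthly rate r = 18.4%/12 = 1.53333% = 0.0153333.
Recurrence: B ← B·(1+r) − $125.00.
Month 1: interest $52.90; balance after payment $3,377.90.
Month 2: interest $51.79; balance after payment $3,304.69.
Closed form: n = −ln(1 − rB₀/P)/ln(1+r) = −ln(0.5768)/ln(1.01533) ≈ 36.161, so the balance reaches zero during payment 37.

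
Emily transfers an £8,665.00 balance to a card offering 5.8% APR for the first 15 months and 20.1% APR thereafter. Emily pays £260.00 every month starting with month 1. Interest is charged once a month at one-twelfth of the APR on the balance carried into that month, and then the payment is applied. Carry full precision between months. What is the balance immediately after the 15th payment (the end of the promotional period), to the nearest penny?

£5,280.16

Promo months 1–15 at r₀ = 5.8%/12 = 0.00483333; months 16+ at r₁ = 20.1%/12 = 0.01675.
After month 15: iterate B ← B·(1+r₀) − £260.00 for 15 months → £5,280.16.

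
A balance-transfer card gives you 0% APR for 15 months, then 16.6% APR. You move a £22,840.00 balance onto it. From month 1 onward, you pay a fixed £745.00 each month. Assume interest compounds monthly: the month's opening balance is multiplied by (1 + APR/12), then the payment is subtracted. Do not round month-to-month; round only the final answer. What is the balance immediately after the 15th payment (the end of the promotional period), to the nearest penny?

Promo months 1–15 at r₀ = 0%/12 = 0; months 16+ at r₁ = 16.6%/12 = 0.0138333.
After month 15 (no interest yet): B = £22,840.00 − 15·£745.00 = £11,665.00.

£11,665.00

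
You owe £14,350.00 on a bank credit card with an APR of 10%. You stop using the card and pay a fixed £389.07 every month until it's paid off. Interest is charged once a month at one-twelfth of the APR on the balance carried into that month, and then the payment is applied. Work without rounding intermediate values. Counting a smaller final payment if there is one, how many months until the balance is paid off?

Monthly rate r = 10%/12 = 0.833333% = 0.00833333.
Recurrence: B ← B·(1+r) − £389.07.
Month 1: interest £119.58; balance after payment £14,080.51.
Month 2: interest £117.34; balance after payment £13,808.78.
Closed form: n = −ln(1 − rB₀/P)/ln(1+r) = −ln(0.69264)/ln(1.00833) ≈ 44.252, so the balance reaches zero during payment 45.

45 payments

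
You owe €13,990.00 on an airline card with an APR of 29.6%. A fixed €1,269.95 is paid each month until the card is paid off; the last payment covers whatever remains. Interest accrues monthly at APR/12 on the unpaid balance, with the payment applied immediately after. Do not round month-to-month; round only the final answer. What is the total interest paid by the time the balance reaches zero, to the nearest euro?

Monthly rate r = 29.6%/12 = 2.46667% = 0.0246667.
Payoff takes n = ⌈−ln(1 − rB₀/P)/ln(1+r)⌉ = ⌈13.013⌉ = 14 payments; the last is €16.41.
Total paid = 13·€1,269.95 + €16.41 = €16,525.76.
Total interest = total paid − principal = €16,525.76 − €13,990.00 = €2,535.76.

€2,536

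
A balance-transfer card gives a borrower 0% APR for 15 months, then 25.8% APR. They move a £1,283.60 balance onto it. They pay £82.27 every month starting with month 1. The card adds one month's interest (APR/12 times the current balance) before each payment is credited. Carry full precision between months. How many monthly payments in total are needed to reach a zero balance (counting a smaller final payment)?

Promo months 1–15 at r₀ = 0%/12 = 0; months 16+ at r₁ = 25.8%/12 = 0.0215.
After month 15 (no interest yet): B = £1,283.60 − 15·£82.27 = £49.55.
Then at r₁ with £82.27/mo: n₂ = −ln(1 − r₁·B/P)/ln(1+r₁) ≈ 0.61 → 1 more payments.

16 months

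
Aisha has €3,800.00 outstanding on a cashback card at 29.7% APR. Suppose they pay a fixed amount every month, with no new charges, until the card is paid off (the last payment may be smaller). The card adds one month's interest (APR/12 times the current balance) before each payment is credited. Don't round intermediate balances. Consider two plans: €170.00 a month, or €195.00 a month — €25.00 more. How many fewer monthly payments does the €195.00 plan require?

Monthly rate r = 29.7%/12 = 2.475% = 0.02475.
At €170.00/mo: n = ⌈−ln(1 − rB₀/P)/ln(1+r)⌉ = 33 payments (last €162.56); total interest = total paid − €3,800.00 = €1,802.56.
At €195.00/mo: 27 payments (last €181.28); total interest €1,451.28.
Payments saved = 33 − 27 = 6.

6 fewer payments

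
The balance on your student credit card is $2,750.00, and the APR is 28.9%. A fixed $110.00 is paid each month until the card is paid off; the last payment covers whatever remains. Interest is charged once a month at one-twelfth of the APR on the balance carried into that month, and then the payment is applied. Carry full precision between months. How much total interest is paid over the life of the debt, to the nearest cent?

$1,509.73

Monthly rate r = 28.9%/12 = 2.40833% = 0.0240833.
Payoff takes n = ⌈−ln(1 − rB₀/P)/ln(1+r)⌉ = ⌈38.722⌉ = 39 payments; the last is $79.73.
Total paid = 38·$110.00 + $79.73 = $4,259.73.
Total interest = total paid − principal = $4,259.73 − $2,750.00 = $1,509.73.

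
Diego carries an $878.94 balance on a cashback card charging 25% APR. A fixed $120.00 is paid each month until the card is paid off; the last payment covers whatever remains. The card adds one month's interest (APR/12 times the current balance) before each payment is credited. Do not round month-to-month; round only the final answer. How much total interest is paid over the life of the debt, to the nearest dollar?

Monthly rate r = 25%/12 = 2.08333% = 0.0208333.
Payoff takes n = ⌈−ln(1 − rB₀/P)/ln(1+r)⌉ = ⌈8.030⌉ = 9 payments; the last is $3.65.
Total paid = 8·$120.00 + $3.65 = $963.65.
Total interest = total paid − principal = $963.65 − $878.94 = $84.71.

$85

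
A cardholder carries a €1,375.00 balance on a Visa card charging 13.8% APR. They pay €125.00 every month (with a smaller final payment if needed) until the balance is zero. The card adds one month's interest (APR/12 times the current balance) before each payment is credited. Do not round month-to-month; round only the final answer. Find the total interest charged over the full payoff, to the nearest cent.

Monthly rate r = 13.8%/12 = 1.15% = 0.0115.
Payoff takes n = ⌈−ln(1 − rB₀/P)/ln(1+r)⌉ = ⌈11.828⌉ = 12 payments; the last is €103.62.
Total paid = 11·€125.00 + €103.62 = €1,478.62.
Total interest = total paid − principal = €1,478.62 − €1,375.00 = €103.62.

€103.62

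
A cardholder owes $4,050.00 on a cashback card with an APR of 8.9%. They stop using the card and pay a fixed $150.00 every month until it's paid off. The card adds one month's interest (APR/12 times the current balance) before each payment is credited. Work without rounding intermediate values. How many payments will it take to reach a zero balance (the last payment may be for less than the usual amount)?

31 months

Monthly rate r = 8.9%/12 = 0.741667% = 0.00741667.
Recurrence: B ← B·(1+r) − $150.00.
Month 1: interest $30.04; balance after payment $3,930.04.
Month 2: interest $29.15; balance after payment $3,809.19.
Closed form: n = −ln(1 − rB₀/P)/ln(1+r) = −ln(0.79975)/ln(1.00742) ≈ 30.241, so the balance reaches zero during payment 31.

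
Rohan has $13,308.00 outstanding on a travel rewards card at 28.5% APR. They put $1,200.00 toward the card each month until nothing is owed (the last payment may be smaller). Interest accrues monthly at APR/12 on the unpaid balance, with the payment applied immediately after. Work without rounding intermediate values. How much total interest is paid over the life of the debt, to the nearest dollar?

Monthly rate r = 28.5%/12 = 2.375% = 0.02375.
Payoff takes n = ⌈−ln(1 − rB₀/P)/ln(1+r)⌉ = ⌈13.024⌉ = 14 payments; the last is $28.58.
Total paid = 13·$1,200.00 + $28.58 = $15,628.58.
Total interest = total paid − principal = $15,628.58 − $13,308.00 = $2,320.58.

$2,321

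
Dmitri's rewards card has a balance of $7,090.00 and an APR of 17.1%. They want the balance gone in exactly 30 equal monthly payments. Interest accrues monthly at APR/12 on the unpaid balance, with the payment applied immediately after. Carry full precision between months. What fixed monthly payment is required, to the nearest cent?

$292.09

Monthly rate r = 17.1%/12 = 1.425% = 0.01425.
Level-payment amortization: P = B₀·r / (1 − (1+r)^(−n)) = 7090.00·0.01425 / (1 − 1.01425^(−30)).
Denominator 1 − (1+r)^(−30) = 0.345891928.
P = 101.032 / 0.345891928 ≈ 292.09.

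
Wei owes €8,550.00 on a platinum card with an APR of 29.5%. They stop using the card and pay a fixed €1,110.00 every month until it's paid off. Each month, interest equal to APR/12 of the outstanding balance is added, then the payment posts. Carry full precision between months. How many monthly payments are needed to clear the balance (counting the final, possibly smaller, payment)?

9 months

Monthly rate r = 29.5%/12 = 2.45833% = 0.0245833.
Recurrence: B ← B·(1+r) − €1,110.00.
Month 1: interest €210.19; balance after payment €7,650.19.
Month 2: interest €188.07; balance after payment €6,728.25.
Closed form: n = −ln(1 − rB₀/P)/ln(1+r) = −ln(0.81064)/ln(1.02458) ≈ 8.644, so the balance reaches zero during payment 9.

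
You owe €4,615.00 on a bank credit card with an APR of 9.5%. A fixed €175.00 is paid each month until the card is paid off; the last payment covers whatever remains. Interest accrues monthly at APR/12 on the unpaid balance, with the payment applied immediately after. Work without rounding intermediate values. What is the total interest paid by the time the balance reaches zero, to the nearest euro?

Monthly rate r = 9.5%/12 = 0.791667% = 0.00791667.
Payoff takes n = ⌈−ln(1 − rB₀/P)/ln(1+r)⌉ = ⌈29.696⌉ = 30 payments; the last is €122.03.
Total paid = 29·€175.00 + €122.03 = €5,197.03.
Total interest = total paid − principal = €5,197.03 − €4,615.00 = €582.03.

€582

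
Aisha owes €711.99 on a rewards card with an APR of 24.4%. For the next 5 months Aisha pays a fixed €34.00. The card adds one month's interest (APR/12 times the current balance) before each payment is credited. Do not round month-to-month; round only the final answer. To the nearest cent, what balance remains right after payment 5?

€610.32

Monthly rate r = 24.4%/12 = 2.03333% = 0.0203333.
Each month: B ← B·(1+r) − €34.00.
Month 1: interest €14.48; balance after payment €692.47.
Month 2: interest €14.08; balance after payment €672.55.
Month 3: interest €13.68; balance after payment €652.22.
Month 4: interest €13.26; balance after payment €631.48.
Month 5: interest €12.84; balance after payment €610.32.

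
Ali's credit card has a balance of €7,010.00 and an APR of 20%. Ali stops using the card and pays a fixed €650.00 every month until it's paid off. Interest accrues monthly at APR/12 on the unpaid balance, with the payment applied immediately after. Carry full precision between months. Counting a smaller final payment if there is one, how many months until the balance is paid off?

12 payments

Monthly rate r = 20%/12 = 1.66667% = 0.0166667.
Recurrence: B ← B·(1+r) − €650.00.
Month 1: interest €116.83; balance after payment €6,476.83.
Month 2: interest €107.95; balance after payment €5,934.78.
Closed form: n = −ln(1 − rB₀/P)/ln(1+r) = −ln(0.82026)/ln(1.01667) ≈ 11.987, so the balance reaches zero during payment 12.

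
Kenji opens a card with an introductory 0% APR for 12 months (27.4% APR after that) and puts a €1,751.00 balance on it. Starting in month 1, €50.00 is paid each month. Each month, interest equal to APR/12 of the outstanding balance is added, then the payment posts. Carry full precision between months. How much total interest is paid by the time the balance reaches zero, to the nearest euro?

Promo months 1–12 at r₀ = 0%/12 = 0; months 13+ at r₁ = 27.4%/12 = 0.0228333.
After month 12 (no interest yet): B = €1,751.00 − 12·€50.00 = €1,151.00.
Then at r₁ with €50.00/mo: n₂ = −ln(1 − r₁·B/P)/ln(1+r₁) ≈ 33.03 → 34 more payments.
Total paid = 45·€50.00 + €1.63 = €2,251.63; interest = €2,251.63 − €1,751.00 = €500.63.

€501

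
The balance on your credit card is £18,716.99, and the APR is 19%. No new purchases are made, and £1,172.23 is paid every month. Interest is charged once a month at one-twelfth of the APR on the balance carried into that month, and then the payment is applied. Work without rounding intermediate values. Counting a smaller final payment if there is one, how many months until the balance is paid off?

19 months

Monthly rate r = 19%/12 = 1.58333% = 0.0158333.
Recurrence: B ← B·(1+r) − £1,172.23.
Month 1: interest £296.35; balance after payment £17,841.11.
Month 2: interest £282.48; balance after payment £16,951.37.
Closed form: n = −ln(1 − rB₀/P)/ln(1+r) = −ln(0.74719)/ln(1.01583) ≈ 18.552, so the balance reaches zero during payment 19.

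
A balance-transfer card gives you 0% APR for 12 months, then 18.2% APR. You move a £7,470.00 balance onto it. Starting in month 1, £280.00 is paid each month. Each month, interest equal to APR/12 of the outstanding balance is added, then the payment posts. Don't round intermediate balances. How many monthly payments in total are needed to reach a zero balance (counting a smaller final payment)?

Promo months 1–12 at r₀ = 0%/12 = 0; months 13+ at r₁ = 18.2%/12 = 0.0151667.
After month 12 (no interest yet): B = £7,470.00 − 12·£280.00 = £4,110.00.
Then at r₁ with £280.00/mo: n₂ = −ln(1 − r₁·B/P)/ln(1+r₁) ≈ 16.73 → 17 more payments.

29 payments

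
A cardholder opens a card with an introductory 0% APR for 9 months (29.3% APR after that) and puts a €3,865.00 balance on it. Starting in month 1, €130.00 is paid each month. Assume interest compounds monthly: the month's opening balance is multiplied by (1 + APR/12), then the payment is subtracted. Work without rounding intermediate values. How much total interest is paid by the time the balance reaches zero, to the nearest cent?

Promo months 1–9 at r₀ = 0%/12 = 0; months 10+ at r₁ = 29.3%/12 = 0.0244167.
After month 9 (no interest yet): B = €3,865.00 − 9·€130.00 = €2,695.00.
Then at r₁ with €130.00/mo: n₂ = −ln(1 − r₁·B/P)/ln(1+r₁) ≈ 29.25 → 30 more payments.
Total paid = 38·€130.00 + €32.63 = €4,972.63; interest = €4,972.63 − €3,865.00 = €1,107.63.

€1,107.63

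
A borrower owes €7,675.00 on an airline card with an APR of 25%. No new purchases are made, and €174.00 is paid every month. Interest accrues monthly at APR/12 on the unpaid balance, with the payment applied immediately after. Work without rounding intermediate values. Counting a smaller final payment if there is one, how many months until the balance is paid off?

122 months

Monthly rate r = 25%/12 = 2.08333% = 0.0208333.
Recurrence: B ← B·(1+r) − €174.00.
Month 1: interest €159.90; balance after payment €7,660.90.
Month 2: interest €159.60; balance after payment €7,646.50.
Closed form: n = −ln(1 − rB₀/P)/ln(1+r) = −ln(0.081058)/ln(1.02083) ≈ 121.856, so the balance reaches zero during payment 122.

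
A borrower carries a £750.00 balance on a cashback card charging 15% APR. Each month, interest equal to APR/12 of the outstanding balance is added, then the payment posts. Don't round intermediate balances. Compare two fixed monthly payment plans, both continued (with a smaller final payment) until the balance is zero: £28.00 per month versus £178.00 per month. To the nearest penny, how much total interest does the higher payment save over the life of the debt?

£143.44

Monthly rate r = 15%/12 = 1.25% = 0.0125.
At £28.00/mo: n = ⌈−ln(1 − rB₀/P)/ln(1+r)⌉ = 33 payments (last £22.97); total interest = total paid − £750.00 = £168.97.
At £178.00/mo: 5 payments (last £63.53); total interest £25.53.
Interest saved = £168.97 − £25.53 = £143.44.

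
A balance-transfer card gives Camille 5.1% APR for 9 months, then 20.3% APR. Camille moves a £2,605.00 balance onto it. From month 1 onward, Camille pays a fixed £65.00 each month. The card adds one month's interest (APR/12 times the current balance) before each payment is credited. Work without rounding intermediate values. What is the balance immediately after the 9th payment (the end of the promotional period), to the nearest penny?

Promo months 1–9 at r₀ = 5.1%/12 = 0.00425; months 10+ at r₁ = 20.3%/12 = 0.0169167.
After month 9: iterate B ← B·(1+r₀) − £65.00 for 9 months → £2,111.31.

£2,111.31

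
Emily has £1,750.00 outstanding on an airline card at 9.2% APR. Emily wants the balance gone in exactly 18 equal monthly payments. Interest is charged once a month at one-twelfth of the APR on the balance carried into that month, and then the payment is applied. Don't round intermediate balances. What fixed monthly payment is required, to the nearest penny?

Monthly rate r = 9.2%/12 = 0.766667% = 0.00766667.
Level-payment amortization: P = B₀·r / (1 − (1+r)^(−n)) = 1750.00·0.00766667 / (1 − 1.00767^(−18)).
Denominator 1 − (1+r)^(−18) = 0.128442718.
P = 13.4167 / 0.128442718 ≈ 104.46.

£104.46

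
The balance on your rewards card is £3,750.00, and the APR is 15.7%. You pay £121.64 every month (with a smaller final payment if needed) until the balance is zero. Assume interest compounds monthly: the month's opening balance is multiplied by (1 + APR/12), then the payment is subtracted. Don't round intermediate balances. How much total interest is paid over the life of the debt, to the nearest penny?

£1,082.74

Monthly rate r = 15.7%/12 = 1.30833% = 0.0130833.
Payoff takes n = ⌈−ln(1 − rB₀/P)/ln(1+r)⌉ = ⌈39.729⌉ = 40 payments; the last is £88.78.
Total paid = 39·£121.64 + £88.78 = £4,832.74.
Total interest = total paid − principal = £4,832.74 − £3,750.00 = £1,082.74.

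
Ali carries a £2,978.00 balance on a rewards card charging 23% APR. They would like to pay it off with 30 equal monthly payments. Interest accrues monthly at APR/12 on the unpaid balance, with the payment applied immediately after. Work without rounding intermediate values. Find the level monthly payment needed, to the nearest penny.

£131.45

Monthly rate r = 23%/12 = 1.91667% = 0.0191667.
Level-payment amortization: P = B₀·r / (1 − (1+r)^(−n)) = 2978.00·0.0191667 / (1 − 1.01917^(−30)).
Denominator 1 − (1+r)^(−30) = 0.434225108.
P = 57.0783 / 0.434225108 ≈ 131.45.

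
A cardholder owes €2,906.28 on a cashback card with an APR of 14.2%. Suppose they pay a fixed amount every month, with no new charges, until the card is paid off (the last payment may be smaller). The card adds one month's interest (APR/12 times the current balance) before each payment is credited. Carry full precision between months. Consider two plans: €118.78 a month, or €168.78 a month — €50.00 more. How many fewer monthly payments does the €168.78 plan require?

Monthly rate r = 14.2%/12 = 1.18333% = 0.0118333.
At €118.78/mo: n = ⌈−ln(1 − rB₀/P)/ln(1+r)⌉ = 30 payments (last €6.94); total interest = total paid − €2,906.28 = €545.28.
At €168.78/mo: 20 payments (last €62.55); total interest €363.09.
Payments saved = 30 − 20 = 10.

10 fewer payments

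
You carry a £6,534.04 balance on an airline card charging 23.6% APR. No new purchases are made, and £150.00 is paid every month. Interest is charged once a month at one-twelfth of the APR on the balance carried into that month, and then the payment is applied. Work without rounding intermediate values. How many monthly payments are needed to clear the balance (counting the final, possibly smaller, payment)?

100 payments

Monthly rate r = 23.6%/12 = 1.96667% = 0.0196667.
Recurrence: B ← B·(1+r) − £150.00.
Month 1: interest £128.50; balance after payment £6,512.54.
Month 2: interest £128.08; balance after payment £6,490.62.
Closed form: n = −ln(1 − rB₀/P)/ln(1+r) = −ln(0.14331)/ln(1.01967) ≈ 99.750, so the balance reaches zero during payment 100.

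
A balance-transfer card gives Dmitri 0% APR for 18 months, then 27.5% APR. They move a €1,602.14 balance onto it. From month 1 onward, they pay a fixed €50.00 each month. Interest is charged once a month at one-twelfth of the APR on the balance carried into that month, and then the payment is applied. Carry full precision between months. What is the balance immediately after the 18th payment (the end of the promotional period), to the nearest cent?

Promo months 1–18 at r₀ = 0%/12 = 0; months 19+ at r₁ = 27.5%/12 = 0.0229167.
After month 18 (no interest yet): B = €1,602.14 − 18·€50.00 = €702.14.

€702.14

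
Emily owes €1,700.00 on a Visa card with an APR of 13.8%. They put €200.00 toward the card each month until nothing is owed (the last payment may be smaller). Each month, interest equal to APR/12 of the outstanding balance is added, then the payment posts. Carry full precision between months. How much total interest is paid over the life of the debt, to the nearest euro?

€99

Monthly rate r = 13.8%/12 = 1.15% = 0.0115.
Payoff takes n = ⌈−ln(1 − rB₀/P)/ln(1+r)⌉ = ⌈8.996⌉ = 9 payments; the last is €199.20.
Total paid = 8·€200.00 + €199.20 = €1,799.20.
Total interest = total paid − principal = €1,799.20 − €1,700.00 = €99.20.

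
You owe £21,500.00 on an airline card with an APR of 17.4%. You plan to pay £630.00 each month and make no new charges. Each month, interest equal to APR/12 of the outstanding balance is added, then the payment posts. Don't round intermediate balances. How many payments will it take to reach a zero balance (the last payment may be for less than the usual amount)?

Monthly rate r = 17.4%/12 = 1.45% = 0.0145.
Recurrence: B ← B·(1+r) − £630.00.
Month 1: interest £311.75; balance after payment £21,181.75.
Month 2: interest £307.14; balance after payment £20,858.89.
Closed form: n = −ln(1 − rB₀/P)/ln(1+r) = −ln(0.50516)/ln(1.0145) ≈ 47.436, so the balance reaches zero during payment 48.

48 months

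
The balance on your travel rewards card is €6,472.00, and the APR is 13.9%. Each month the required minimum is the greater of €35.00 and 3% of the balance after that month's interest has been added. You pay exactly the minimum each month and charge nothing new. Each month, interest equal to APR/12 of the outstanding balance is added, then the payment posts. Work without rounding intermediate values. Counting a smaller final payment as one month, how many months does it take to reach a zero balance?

133 months

Monthly rate r = 13.9%/12 = 1.15833% = 0.0115833.
While 3% of the post-interest balance exceeds €35.00, each month B ← (B·(1+r))·(1 − 0.03), i.e. B shrinks by the factor (1+r)·0.97 = 0.98124.
This holds for months 1–92. Entering month 93 the balance is €1,132.90; 3% of the post-interest balance is now below €35.00, so the flat €35.00 minimum applies from here.
From month 93 a fixed €35.00 at rate r clears €1,132.90 in 41 more payments. Total: 92 + 41 = 133 months.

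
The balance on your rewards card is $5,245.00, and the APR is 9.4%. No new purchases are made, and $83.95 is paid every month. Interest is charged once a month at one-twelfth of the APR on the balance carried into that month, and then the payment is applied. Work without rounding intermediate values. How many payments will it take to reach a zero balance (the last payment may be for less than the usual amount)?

87 months

Monthly rate r = 9.4%/12 = 0.783333% = 0.00783333.
Recurrence: B ← B·(1+r) − $83.95.
Month 1: interest $41.09; balance after payment $5,202.14.
Month 2: interest $40.75; balance after payment $5,158.94.
Closed form: n = −ln(1 − rB₀/P)/ln(1+r) = −ln(0.51059)/ln(1.00783) ≈ 86.147, so the balance reaches zero during payment 87.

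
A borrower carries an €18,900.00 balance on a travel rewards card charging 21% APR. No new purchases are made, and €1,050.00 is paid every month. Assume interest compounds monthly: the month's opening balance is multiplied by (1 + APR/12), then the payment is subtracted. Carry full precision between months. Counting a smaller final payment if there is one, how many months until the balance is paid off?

22 months

Monthly rate r = 21%/12 = 1.75% = 0.0175.
Recurrence: B ← B·(1+r) − €1,050.00.
Month 1: interest €330.75; balance after payment €18,180.75.
Month 2: interest €318.16; balance after payment €17,448.91.
Closed form: n = −ln(1 − rB₀/P)/ln(1+r) = −ln(0.685)/ln(1.0175) ≈ 21.808, so the balance reaches zero during payment 22.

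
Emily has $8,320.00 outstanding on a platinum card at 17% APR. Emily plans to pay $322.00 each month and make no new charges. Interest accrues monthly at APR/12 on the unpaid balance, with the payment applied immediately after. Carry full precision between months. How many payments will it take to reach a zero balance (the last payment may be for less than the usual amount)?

33 months

Monthly rate r = 17%/12 = 1.41667% = 0.0141667.
Recurrence: B ← B·(1+r) − $322.00.
Month 1: interest $117.87; balance after payment $8,115.87.
Month 2: interest $114.97; balance after payment $7,908.84.
Closed form: n = −ln(1 − rB₀/P)/ln(1+r) = −ln(0.63395)/ln(1.01417) ≈ 32.400, so the balance reaches zero during payment 33.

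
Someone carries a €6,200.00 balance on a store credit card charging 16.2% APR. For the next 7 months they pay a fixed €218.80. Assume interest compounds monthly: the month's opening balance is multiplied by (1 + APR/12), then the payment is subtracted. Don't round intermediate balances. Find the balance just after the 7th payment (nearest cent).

Monthly rate r = 16.2%/12 = 1.35% = 0.0135.
Each month: B ← B·(1+r) − €218.80.
Month 1: interest €83.70; balance after payment €6,064.90.
Month 2: interest €81.88; balance after payment €5,927.98.
Month 3: interest €80.03; balance after payment €5,789.20.
Month 4: interest €78.15; balance after payment €5,648.56.
Month 5: interest €76.26; balance after payment €5,506.01.
Month 6: interest €74.33; balance after payment €5,361.54.
Month 7: interest €72.38; balance after payment €5,215.13.

€5,215.13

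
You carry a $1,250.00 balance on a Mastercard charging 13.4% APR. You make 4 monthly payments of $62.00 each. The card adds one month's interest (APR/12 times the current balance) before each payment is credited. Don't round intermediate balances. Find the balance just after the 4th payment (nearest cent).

Monthly rate r = 13.4%/12 = 1.11667% = 0.0111667.
Each month: B ← B·(1+r) − $62.00.
Month 1: interest $13.96; balance after payment $1,201.96.
Month 2: interest $13.42; balance after payment $1,153.38.
Month 3: interest $12.88; balance after payment $1,104.26.
Month 4: interest $12.33; balance after payment $1,054.59.

$1,054.59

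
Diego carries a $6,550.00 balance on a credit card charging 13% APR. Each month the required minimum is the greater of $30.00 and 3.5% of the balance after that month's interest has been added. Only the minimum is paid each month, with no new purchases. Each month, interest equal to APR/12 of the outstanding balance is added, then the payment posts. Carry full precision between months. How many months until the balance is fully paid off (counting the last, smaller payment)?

117 months

Monthly rate r = 13%/12 = 1.08333% = 0.0108333.
While 3.5% of the post-interest balance exceeds $30.00, each month B ← (B·(1+r))·(1 − 0.035), i.e. B shrinks by the factor (1+r)·0.965 = 0.97545.
This holds for months 1–83. Entering month 84 the balance is $832.55; 3.5% of the post-interest balance is now below $30.00, so the flat $30.00 minimum applies from here.
From month 84 a fixed $30.00 at rate r clears $832.55 in 34 more payments. Total: 83 + 34 = 117 months.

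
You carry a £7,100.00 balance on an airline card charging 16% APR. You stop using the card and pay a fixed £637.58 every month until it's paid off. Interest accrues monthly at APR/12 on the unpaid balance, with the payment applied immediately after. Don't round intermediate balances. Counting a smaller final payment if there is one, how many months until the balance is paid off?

13 payments

Monthly rate r = 16%/12 = 1.33333% = 0.0133333.
Recurrence: B ← B·(1+r) − £637.58.
Month 1: interest £94.67; balance after payment £6,557.09.
Month 2: interest £87.43; balance after payment £6,006.93.
Closed form: n = −ln(1 − rB₀/P)/ln(1+r) = −ln(0.85152)/ln(1.01333) ≈ 12.135, so the balance reaches zero during payment 13.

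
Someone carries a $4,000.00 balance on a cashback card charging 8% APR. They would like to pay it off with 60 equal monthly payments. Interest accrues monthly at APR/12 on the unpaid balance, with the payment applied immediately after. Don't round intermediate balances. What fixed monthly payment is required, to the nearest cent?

Monthly rate r = 8%/12 = 0.666667% = 0.00666667.
Level-payment amortization: P = B₀·r / (1 − (1+r)^(−n)) = 4000.00·0.00666667 / (1 − 1.00667^(−60)).
Denominator 1 − (1+r)^(−60) = 0.328789556.
P = 26.6667 / 0.328789556 ≈ 81.11.

$81.11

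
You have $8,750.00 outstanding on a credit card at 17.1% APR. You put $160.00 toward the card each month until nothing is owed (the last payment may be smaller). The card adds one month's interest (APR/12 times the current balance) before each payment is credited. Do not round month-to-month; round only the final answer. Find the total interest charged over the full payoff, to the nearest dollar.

Monthly rate r = 17.1%/12 = 1.425% = 0.01425.
Payoff takes n = ⌈−ln(1 − rB₀/P)/ln(1+r)⌉ = ⌈106.784⌉ = 107 payments; the last is $125.69.
Total paid = 106·$160.00 + $125.69 = $17,085.69.
Total interest = total paid − principal = $17,085.69 − $8,750.00 = $8,335.69.

$8,336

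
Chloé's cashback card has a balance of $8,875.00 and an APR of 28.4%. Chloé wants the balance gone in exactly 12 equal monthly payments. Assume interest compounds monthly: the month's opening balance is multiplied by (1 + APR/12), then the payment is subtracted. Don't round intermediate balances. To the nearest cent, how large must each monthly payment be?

Monthly rate r = 28.4%/12 = 2.36667% = 0.0236667.
Level-payment amortization: P = B₀·r / (1 − (1+r)^(−n)) = 8875.00·0.0236667 / (1 − 1.02367^(−12)).
Denominator 1 − (1+r)^(−12) = 0.244738652.
P = 210.042 / 0.244738652 ≈ 858.23.

$858.23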